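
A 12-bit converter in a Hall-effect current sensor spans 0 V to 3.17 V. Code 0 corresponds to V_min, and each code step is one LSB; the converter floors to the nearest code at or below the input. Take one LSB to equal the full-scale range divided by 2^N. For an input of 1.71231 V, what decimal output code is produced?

2212

Range is 3.17 V. LSB = 3.17 V / 2^12 ≈ 0.7739 mV.
code = ⌊(V_in − V_min)/LSB⌋ = ⌊(V_in − V_min) × 2^12 / range⌋
     = ⌊(1.71231 − (0)) × 4096 / 3.17⌋ = ⌊1.71231 × 4096/3.17⌋
     = ⌊2212.499⌋ = 2212.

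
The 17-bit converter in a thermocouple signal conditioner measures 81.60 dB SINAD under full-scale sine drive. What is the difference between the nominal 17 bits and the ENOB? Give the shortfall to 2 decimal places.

3.74 bits

N_eff = (81.60 − 1.76)/6.02 = 13.2625 bits.
17 − 13.2625 = 3.74 bits below nominal.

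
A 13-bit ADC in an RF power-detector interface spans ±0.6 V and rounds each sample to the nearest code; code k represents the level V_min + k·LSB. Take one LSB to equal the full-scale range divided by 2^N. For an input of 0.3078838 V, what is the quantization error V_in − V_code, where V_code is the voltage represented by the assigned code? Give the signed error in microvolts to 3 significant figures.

−26.4 µV

Range = 0.6 − (-0.6) = 1.2 V. LSB = 1.2 V / 2^13 ≈ 146.5 µV.
Position in LSBs: (0.3078838 − (-0.6)) × 8192/1.2 = 6197.8201; rounding gives k = 6198.
V_code = V_min + k × range/2^13 = -0.6 + 6198 × 1.2/8192 = 0.3079101563 V.
e = 0.3078838 − (0.3079101563) = −26.4 µV.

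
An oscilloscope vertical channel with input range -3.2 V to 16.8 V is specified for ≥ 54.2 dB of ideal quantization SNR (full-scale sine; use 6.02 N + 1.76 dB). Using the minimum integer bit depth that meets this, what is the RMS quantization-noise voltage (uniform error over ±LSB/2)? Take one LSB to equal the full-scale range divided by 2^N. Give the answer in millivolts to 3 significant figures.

Full-scale range = 16.8 V − (-3.2 V) = 20 V.
6.02 N + 1.76 ≥ 54.2 gives N ≥ 8.711, so the minimum integer is 9.
LSB = 20 V / 2^9 = 39.063 mV.
σ_q = LSB/√12 = 39.063 mV/3.4641 = 11.3 mV.

11.3 mV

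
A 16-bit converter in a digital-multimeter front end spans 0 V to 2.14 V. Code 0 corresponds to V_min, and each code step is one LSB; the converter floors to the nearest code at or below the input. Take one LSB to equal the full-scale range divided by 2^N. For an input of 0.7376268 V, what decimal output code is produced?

Span = 2.14 V. LSB = 2.14 V / 2^16 ≈ 32.65 µV.
(V_in − V_min) × 2^16/range = (0.7376268 − (0)) × 65536/2.14 = 22589.304.
Floor → code = 22589.

22589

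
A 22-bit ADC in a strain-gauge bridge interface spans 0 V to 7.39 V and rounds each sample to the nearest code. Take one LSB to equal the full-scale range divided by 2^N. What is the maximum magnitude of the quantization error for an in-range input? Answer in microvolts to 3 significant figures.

V_FS = 7.39 V.
Step size = 7.39/4194304 V = 1.7619 µV.
A rounding quantizer has |error| ≤ LSB/2 = 0.881 µV.

0.881 µV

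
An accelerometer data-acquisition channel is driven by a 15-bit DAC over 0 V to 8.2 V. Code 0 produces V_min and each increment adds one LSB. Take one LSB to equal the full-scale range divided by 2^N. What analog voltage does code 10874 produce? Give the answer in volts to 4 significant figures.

Range is 8.2 V. LSB = 8.2 V / 2^15.
Output = V_min + (10874/32768) × range = 0 + 0.331848 × 8.2 V
      = 0 V + 2.72115 V = 2.72115 V.

2.721 V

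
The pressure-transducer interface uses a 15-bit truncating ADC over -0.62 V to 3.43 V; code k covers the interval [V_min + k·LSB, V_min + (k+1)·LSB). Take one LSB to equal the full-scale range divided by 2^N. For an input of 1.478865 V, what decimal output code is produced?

Span: 3.43 V − (-0.62 V) = 4.05 V. LSB = 4.05 V / 2^15 ≈ 123.6 µV.
V_in − V_min = 1.478865 − (-0.62) = 2.098865 V.
Divide by LSB: 2.098865 × 32768/4.05 = 16981.6317.
Truncating gives code 16981.

16981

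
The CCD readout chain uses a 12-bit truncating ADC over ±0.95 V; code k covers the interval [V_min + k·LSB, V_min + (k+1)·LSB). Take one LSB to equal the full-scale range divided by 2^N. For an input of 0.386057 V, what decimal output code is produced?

2880

The full-scale span is 0.95 − (-0.95) = 1.9 V. LSB = 1.9 V / 2^12 ≈ 463.9 µV.
(V_in − V_min) × 2^12/range = (0.386057 − (-0.95)) × 4096/1.9 = 2880.258.
Floor → code = 2880.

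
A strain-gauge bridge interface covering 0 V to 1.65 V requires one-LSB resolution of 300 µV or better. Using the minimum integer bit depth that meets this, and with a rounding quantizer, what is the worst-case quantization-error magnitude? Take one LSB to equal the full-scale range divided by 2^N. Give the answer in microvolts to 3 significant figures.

Full-scale range = 1.65 V.
1.65 V / 300 µV = 5500. Since 2^12 = 4096 and 2^13 = 8192, N = 13.
LSB = 1.65 V / 2^13 = 201.42 µV.
Max error for round-to-nearest is LSB/2 = 101 µV.

101 µV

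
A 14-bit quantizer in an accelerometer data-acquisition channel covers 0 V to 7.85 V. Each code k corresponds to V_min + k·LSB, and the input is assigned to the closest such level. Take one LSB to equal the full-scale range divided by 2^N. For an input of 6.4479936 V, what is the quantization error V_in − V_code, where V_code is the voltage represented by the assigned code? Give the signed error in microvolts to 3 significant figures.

Full-scale range = 7.85 V. LSB = 7.85 V / 2^14 ≈ 479.1 µV.
Position in LSBs: (6.4479936 − (0)) × 16384/7.85 = 13457.8251; rounding gives k = 13458.
V_code = V_min + k × range/2^14 = 0 + 13458 × 7.85/16384 = 6.4480773926 V.
e = 6.4479936 − (6.4480773926) = −83.8 µV.

−83.8 µV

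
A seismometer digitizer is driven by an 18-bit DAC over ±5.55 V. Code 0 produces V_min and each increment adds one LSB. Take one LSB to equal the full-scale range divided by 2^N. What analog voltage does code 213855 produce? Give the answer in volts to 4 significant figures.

Full-scale range = 5.55 V − (-5.55 V) = 11.1 V. LSB = 11.1 V / 2^18.
V_out = V_min + code × LSB = -5.55 V + 213855 × 11.1 V / 262144
      = -5.55 + 9.05529 = 3.50529 V.

3.505 V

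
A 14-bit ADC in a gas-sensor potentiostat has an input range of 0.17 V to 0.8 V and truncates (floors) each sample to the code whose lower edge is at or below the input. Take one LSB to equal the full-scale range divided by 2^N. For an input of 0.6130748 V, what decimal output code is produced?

The full-scale span is 0.8 − (0.17) = 0.63 V. LSB = 0.63 V / 2^14 ≈ 38.45 µV.
code = ⌊(V_in − V_min)/LSB⌋ = ⌊(V_in − V_min) × 2^14 / range⌋
     = ⌊(0.6130748 − (0.17)) × 16384 / 0.63⌋ = ⌊0.4430748 × 16384/0.63⌋
     = ⌊11522.758⌋ = 11522.

11522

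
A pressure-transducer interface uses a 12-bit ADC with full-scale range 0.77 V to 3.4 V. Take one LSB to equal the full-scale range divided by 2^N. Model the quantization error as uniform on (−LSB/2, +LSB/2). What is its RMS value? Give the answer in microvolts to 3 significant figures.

Range = 3.4 − (0.77) = 2.63 V.
LSB = 2.63 V ÷ 2^12 = 2.63/4096 V = 0.64209 mV.
σ_q = LSB/√12 = 0.64209 mV/3.4641 = 185 µV.

185 µV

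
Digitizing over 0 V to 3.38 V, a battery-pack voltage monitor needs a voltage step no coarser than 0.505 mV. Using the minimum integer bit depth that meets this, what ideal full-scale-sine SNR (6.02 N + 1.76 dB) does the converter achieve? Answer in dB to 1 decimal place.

V_FS = 3.38 V.
Need 2^N ≥ 3.38 V / 0.505 mV = 6693 → N_min = 13.
6.02(13) + 1.76 = 80.02 dB.

80.0 dB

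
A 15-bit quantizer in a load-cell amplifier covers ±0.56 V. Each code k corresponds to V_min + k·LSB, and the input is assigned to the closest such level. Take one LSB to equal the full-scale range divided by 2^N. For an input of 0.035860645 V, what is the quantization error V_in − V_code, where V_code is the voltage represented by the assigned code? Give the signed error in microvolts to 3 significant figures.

Range = 0.56 − (-0.56) = 1.12 V. LSB = 1.12 V / 2^15 ≈ 34.18 µV.
(0.035860645 − (-0.56)) / LSB = 0.595860645 × 32768/1.12 = 17433.1800. Nearest integer: k = 17433.
V_code = -0.56 + (17433/32768) × 1.12 = 0.035854492188 V.
e = 0.035860645 − (0.035854492188) = +6.15 µV.

+6.15 µV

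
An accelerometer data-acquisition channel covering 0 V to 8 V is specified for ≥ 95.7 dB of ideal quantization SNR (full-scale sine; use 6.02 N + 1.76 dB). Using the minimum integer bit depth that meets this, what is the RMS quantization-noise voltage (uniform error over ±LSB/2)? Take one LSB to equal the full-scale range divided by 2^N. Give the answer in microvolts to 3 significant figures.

35.2 µV

Range is 8 V.
Required N = ⌈(95.7 − 1.76)/6.02⌉ = ⌈15.605⌉ = 16.
LSB = 8 V ÷ 2^16 = 8/65536 V = 122.07 µV.
σ_q = LSB/√12 = 122.07 µV/3.4641 = 35.2 µV.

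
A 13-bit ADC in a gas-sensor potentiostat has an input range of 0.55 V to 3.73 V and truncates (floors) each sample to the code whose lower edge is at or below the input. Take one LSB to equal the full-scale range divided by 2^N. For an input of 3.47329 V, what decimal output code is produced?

7530

Full-scale range = 3.73 V − (0.55 V) = 3.18 V. LSB = 3.18 V / 2^13 ≈ 388.2 µV.
(V_in − V_min) × 2^13/range = (3.47329 − (0.55)) × 8192/3.18 = 7530.689.
Floor → code = 7530.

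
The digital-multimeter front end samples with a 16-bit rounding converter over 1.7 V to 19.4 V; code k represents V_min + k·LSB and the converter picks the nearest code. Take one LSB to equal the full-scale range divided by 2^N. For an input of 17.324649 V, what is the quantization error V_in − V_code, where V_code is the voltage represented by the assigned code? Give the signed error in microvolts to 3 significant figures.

Span: 19.4 V − (1.7 V) = 17.7 V. LSB = 17.7 V / 2^16 ≈ 270.1 µV.
(17.324649 − (1.7)) / LSB = 15.624649 × 65536/17.7 = 57851.8077. Nearest integer: k = 57852.
V_code = V_min + k × range/2^16 = 1.7 + 57852 × 17.7/65536 = 17.324700928 V.
V_in − V_code = 17.324649 − (17.324700928) = −51.9 µV.

−51.9 µV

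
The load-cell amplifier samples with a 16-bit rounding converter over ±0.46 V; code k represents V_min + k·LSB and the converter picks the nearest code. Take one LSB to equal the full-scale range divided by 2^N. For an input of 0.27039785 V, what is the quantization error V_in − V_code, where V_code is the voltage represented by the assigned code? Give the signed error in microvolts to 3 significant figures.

−3.76 µV

The full-scale span is 0.46 − (-0.46) = 0.92 V. LSB = 0.92 V / 2^16 ≈ 14.04 µV.
(V_in − V_min)/LSB = (0.27039785 − (-0.46)) × 65536/0.92 = 52029.7321 → nearest code k = 52030.
Reconstructed level: -0.46 + 52030 × 0.92/65536 V = 0.27040161133 V.
Error = V_in − V_code = 0.27039785 − (0.27040161133) = −3.76 µV.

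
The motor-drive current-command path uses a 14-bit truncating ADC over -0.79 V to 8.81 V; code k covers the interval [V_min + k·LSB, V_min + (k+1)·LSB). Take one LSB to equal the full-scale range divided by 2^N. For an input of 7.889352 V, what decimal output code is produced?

14812

Span: 8.81 V − (-0.79 V) = 9.6 V. LSB = 9.6 V / 2^14 ≈ 0.5859 mV.
V_in − V_min = 7.889352 − (-0.79) = 8.679352 V.
Divide by LSB: 8.679352 × 16384/9.6 = 14812.7607.
Truncating gives code 14812.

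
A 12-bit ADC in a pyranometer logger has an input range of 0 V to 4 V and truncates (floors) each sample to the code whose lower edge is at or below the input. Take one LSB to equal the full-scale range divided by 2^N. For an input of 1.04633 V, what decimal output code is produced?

V_FS = 4 V. LSB = 4 V / 2^12 ≈ 0.9766 mV.
code = ⌊(V_in − V_min)/LSB⌋ = ⌊(V_in − V_min) × 2^12 / range⌋
     = ⌊(1.04633 − (0)) × 4096 / 4⌋ = ⌊1.04633 × 4096/4⌋
     = ⌊1071.442⌋ = 1071.

1071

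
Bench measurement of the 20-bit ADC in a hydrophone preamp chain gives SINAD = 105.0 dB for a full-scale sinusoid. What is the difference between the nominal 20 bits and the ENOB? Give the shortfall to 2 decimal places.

2.85 bits

Effective bits = (105.0 − 1.76)/6.02 = 17.1495.
Lost resolution: 20 − 17.1495 = 2.8505 bits.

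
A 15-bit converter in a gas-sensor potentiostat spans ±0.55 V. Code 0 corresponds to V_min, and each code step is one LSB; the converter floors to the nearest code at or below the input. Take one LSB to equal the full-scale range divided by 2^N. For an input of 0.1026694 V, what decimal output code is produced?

19442

Range = 0.55 − (-0.55) = 1.1 V. LSB = 1.1 V / 2^15 ≈ 33.57 µV.
(V_in − V_min) × 2^15/range = (0.1026694 − (-0.55)) × 32768/1.1 = 19442.428.
Floor → code = 19442.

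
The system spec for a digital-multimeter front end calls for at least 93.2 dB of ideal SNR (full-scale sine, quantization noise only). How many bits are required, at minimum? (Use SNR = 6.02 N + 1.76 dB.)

16 bits

6.02 N + 1.76 ≥ 93.2 gives N ≥ 15.189, so the minimum integer is 16.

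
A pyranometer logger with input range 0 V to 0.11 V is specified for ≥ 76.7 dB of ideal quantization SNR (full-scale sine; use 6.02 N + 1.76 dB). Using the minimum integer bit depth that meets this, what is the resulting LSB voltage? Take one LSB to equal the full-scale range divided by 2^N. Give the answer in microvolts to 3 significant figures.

Range is 0.11 V.
Solving 6.02 N ≥ 76.7 − 1.76: N ≥ 12.449. Round up → N = 13.
Step size = 0.11/8192 V = 13.4 µV.

13.4 µV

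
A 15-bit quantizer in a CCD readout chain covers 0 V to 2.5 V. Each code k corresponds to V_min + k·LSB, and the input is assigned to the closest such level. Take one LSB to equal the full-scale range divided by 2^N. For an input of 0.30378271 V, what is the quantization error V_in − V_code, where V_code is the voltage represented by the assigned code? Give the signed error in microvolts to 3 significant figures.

Span = 2.5 V. LSB = 2.5 V / 2^15 ≈ 76.29 µV.
(V_in − V_min)/LSB = (0.30378271 − (0)) × 32768/2.5 = 3981.7407 → nearest code k = 3982.
V_code = V_min + k × range/2^15 = 0 + 3982 × 2.5/32768 = 0.30380249023 V.
V_in − V_code = 0.30378271 − (0.30380249023) = −19.8 µV.

−19.8 µV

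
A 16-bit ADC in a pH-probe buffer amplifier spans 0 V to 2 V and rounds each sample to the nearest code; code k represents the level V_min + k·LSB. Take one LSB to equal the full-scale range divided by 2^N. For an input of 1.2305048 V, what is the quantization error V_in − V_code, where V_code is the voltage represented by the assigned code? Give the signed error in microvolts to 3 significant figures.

+5.53 µV

Span = 2 V. LSB = 2 V / 2^16 ≈ 30.52 µV.
(1.2305048 − (0)) / LSB = 1.2305048 × 65536/2 = 40321.1813. Nearest integer: k = 40321.
Reconstructed level: 0 + 40321 × 2/65536 V = 1.2304992676 V.
V_in − V_code = 1.2305048 − (1.2304992676) = +5.53 µV.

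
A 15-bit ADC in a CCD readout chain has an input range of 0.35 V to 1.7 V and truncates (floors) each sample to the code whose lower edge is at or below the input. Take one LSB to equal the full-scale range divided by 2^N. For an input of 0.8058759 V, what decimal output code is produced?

Range = 1.7 − (0.35) = 1.35 V. LSB = 1.35 V / 2^15 ≈ 41.20 µV.
V_in − V_min = 0.8058759 − (0.35) = 0.4558759 V.
Divide by LSB: 0.4558759 × 32768/1.35 = 11065.2900.
Truncating gives code 11065.

11065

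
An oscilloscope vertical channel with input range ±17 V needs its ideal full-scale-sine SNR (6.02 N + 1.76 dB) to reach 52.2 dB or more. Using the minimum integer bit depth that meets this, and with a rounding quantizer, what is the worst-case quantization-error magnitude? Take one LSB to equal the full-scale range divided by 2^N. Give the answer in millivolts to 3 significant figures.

33.2 mV

Span: 17 V − (-17 V) = 34 V.
6.02 N + 1.76 ≥ 52.2 gives N ≥ 8.379, so the minimum integer is 9.
One LSB is 34 V / 512 = 66.406 mV.
Half an LSB is 33.2 mV.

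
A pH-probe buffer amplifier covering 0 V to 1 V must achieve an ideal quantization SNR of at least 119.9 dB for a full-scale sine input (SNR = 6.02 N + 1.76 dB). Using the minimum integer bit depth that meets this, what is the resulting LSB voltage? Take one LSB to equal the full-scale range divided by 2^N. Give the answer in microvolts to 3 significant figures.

Span = 1 V.
Solving 6.02 N ≥ 119.9 − 1.76: N ≥ 19.625. Round up → N = 20.
LSB = 1 V / 2^20 = 0.954 µV.

0.954 µV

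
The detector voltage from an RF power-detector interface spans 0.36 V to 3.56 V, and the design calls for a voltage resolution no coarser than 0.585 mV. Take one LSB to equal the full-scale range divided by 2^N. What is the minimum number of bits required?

The full-scale span is 3.56 − (0.36) = 3.2 V.
Need 2^N ≥ 3.2 V / 0.585 mV = 5470 → N_min = 13.

13 bits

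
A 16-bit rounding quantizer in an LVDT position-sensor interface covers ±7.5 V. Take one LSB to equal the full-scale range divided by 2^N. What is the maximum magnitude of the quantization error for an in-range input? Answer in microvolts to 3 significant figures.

The full-scale span is 7.5 − (-7.5) = 15 V.
One LSB is 15 V / 65536 = 228.88 µV.
|e|_max = LSB/2 = 114 µV.

114 µV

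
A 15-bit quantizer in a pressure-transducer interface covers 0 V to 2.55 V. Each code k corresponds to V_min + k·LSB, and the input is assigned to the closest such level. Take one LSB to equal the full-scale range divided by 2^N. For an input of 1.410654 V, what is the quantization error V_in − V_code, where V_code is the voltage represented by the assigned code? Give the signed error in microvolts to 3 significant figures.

+14.0 µV

Span = 2.55 V. LSB = 2.55 V / 2^15 ≈ 77.82 µV.
(V_in − V_min)/LSB = (1.410654 − (0)) × 32768/2.55 = 18127.1805 → nearest code k = 18127.
V_code = V_min + k × range/2^15 = 0 + 18127 × 2.55/32768 = 1.4106399536 V.
Error = V_in − V_code = 1.410654 − (1.4106399536) = +14.0 µV.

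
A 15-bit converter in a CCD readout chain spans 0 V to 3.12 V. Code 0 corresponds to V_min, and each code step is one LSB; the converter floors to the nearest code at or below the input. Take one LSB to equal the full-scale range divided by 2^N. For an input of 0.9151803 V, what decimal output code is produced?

9611

Full-scale range = 3.12 V. LSB = 3.12 V / 2^15 ≈ 95.21 µV.
V_in − V_min = 0.9151803 − (0) = 0.9151803 V.
Divide by LSB: 0.9151803 × 32768/3.12 = 9611.7398.
Truncating gives code 9611.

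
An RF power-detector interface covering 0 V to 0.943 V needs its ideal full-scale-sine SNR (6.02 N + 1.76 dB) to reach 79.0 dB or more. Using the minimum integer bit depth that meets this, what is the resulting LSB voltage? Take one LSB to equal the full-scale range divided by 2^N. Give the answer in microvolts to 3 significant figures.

V_FS = 0.943 V.
N ≥ (79.0 − 1.76)/6.02 = 12.831 → N_min = 13.
LSB = 0.943 V / 2^13 = 115 µV.

115 µV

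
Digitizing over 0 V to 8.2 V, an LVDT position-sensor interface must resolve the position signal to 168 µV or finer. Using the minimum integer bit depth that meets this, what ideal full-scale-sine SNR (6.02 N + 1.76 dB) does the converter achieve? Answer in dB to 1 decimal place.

98.1 dB

Span = 8.2 V.
Levels needed ≥ 8.2/168 µV = 48810. 2^16 = 65536 suffices, so N_min = 16.
Ideal SNR at N = 16: 6.02·16 + 1.76 = 98.1 dB.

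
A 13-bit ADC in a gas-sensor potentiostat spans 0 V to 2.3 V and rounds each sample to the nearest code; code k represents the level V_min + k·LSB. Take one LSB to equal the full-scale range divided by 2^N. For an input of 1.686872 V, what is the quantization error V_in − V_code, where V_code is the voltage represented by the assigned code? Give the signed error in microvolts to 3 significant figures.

Full-scale range = 2.3 V. LSB = 2.3 V / 2^13 ≈ 280.8 µV.
(V_in − V_min)/LSB = (1.686872 − (0)) × 8192/2.3 = 6008.1980 → nearest code k = 6008.
V_code = 0 + (6008/8192) × 2.3 = 1.686816406 V.
Error = V_in − V_code = 1.686872 − (1.686816406) = +55.6 µV.

+55.6 µV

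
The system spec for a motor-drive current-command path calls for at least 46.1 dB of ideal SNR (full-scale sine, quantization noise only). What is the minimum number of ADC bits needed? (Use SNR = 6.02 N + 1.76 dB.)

8 bits

Required N = ⌈(46.1 − 1.76)/6.02⌉ = ⌈7.365⌉ = 8.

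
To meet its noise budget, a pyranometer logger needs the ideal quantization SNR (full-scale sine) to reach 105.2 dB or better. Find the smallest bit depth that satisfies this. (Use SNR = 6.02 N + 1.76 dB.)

18 bits

Required N = ⌈(105.2 − 1.76)/6.02⌉ = ⌈17.183⌉ = 18.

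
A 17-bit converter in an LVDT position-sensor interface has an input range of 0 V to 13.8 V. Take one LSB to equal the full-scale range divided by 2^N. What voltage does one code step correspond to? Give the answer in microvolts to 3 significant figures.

105 µV

Span = 13.8 V.
Number of codes = 2^17 = 131072.
LSB = 13.8 V ÷ 2^17 = 13.8/131072 V = 105 µV.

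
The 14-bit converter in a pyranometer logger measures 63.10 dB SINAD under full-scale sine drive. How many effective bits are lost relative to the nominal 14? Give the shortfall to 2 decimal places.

3.81 bits

ENOB = (SINAD − 1.76)/6.02 = (63.10 − 1.76)/6.02 = 10.1894 bits.
Shortfall = 14 − 10.1894 = 3.8106 bits.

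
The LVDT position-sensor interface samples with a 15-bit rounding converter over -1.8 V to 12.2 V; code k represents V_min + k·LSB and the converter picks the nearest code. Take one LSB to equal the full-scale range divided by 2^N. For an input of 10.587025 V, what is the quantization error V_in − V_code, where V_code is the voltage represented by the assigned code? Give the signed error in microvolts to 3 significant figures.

Span: 12.2 V − (-1.8 V) = 14 V. LSB = 14 V / 2^15 ≈ 427.2 µV.
(V_in − V_min)/LSB = (10.587025 − (-1.8)) × 32768/14 = 28992.7168 → nearest code k = 28993.
V_code = V_min + k × range/2^15 = -1.8 + 28993 × 14/32768 = 10.587145996 V.
Error = V_in − V_code = 10.587025 − (10.587145996) = −121 µV.

−121 µV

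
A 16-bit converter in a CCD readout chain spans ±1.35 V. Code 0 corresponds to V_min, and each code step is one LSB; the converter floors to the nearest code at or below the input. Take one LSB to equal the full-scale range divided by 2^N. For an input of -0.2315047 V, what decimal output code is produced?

27148

The full-scale span is 1.35 − (-1.35) = 2.7 V. LSB = 2.7 V / 2^16 ≈ 41.20 µV.
(V_in − V_min) × 2^16/range = (-0.2315047 − (-1.35)) × 65536/2.7 = 27148.781.
Floor → code = 27148.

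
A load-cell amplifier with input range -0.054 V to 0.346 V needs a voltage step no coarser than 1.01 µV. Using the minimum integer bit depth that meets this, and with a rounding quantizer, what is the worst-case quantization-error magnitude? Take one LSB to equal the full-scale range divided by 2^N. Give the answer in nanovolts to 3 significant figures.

381 nV

Full-scale range = 0.346 V − (-0.054 V) = 0.4 V.
Required number of levels: 0.4/1.01 µV = 396040; smallest N with 2^N ≥ that is 19.
LSB = 0.4 V / 2^19 = 0.76294 µV.
Max error for round-to-nearest is LSB/2 = 381 nV.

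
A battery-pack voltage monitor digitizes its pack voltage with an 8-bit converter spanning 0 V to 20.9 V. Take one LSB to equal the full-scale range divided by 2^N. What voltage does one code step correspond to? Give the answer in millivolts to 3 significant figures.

Range is 20.9 V.
2^8 = 256 levels.
One LSB is 20.9 V / 256 = 81.6 mV.

81.6 mV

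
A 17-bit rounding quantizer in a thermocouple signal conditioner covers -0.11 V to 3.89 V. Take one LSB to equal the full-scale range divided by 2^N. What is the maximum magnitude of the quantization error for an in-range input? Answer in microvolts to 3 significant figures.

15.3 µV

Full-scale range = 3.89 V − (-0.11 V) = 4 V.
LSB = 4 V ÷ 2^17 = 4/131072 V = 30.518 µV.
|e|_max = LSB/2 = 15.3 µV.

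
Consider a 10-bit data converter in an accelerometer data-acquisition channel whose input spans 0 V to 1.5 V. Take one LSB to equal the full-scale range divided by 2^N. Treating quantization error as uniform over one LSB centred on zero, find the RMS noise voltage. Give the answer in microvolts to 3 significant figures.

423 µV

Span = 1.5 V.
Step size = 1.5/1024 V = 1.4648 mV.
σ_q = LSB/√12 = 1.4648 mV/3.4641 = 423 µV.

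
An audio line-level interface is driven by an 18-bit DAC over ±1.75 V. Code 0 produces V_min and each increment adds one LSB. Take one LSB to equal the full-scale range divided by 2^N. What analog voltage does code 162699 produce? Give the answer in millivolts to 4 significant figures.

422.3 mV

Full-scale range = 1.75 V − (-1.75 V) = 3.5 V. LSB = 3.5 V / 2^18.
V_out = -1.75 + 162699 × (3.5/262144) V
      = -1.75 V + 2.17227 V = 0.422266 V.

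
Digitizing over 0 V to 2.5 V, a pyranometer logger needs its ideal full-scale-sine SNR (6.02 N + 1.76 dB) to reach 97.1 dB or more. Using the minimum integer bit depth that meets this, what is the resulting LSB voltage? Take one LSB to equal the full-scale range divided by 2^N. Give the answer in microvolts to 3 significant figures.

38.1 µV

Full-scale range = 2.5 V.
N ≥ (97.1 − 1.76)/6.02 = 15.837 → N_min = 16.
Step size = 2.5/65536 V = 38.1 µV.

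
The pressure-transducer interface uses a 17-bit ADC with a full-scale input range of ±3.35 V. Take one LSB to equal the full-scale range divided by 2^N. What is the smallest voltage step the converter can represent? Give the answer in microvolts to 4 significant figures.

51.12 µV

Range = 3.35 − (-3.35) = 6.7 V.
There are 2^17 = 131072 steps.
Step size = 6.7/131072 V = 51.12 µV.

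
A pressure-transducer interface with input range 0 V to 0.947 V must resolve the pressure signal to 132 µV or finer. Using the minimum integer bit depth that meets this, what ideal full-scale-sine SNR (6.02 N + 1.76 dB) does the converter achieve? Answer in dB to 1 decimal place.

80.0 dB

V_FS = 0.947 V.
Levels needed ≥ 0.947/132 µV = 7174. 2^13 = 8192 suffices, so N_min = 13.
6.02(13) + 1.76 = 80.02 dB.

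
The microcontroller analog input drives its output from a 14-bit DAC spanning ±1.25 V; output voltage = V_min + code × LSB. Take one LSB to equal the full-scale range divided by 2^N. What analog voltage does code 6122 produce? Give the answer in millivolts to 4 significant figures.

-315.9 mV

Full-scale range = 1.25 V − (-1.25 V) = 2.5 V. LSB = 2.5 V / 2^14.
V_out = -1.25 + 6122 × (2.5/16384) V
      = -1.25 V + 0.934143 V = -0.315857 V.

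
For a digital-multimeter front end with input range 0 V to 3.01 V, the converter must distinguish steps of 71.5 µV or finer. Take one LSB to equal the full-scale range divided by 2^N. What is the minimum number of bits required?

16 bits

Range is 3.01 V.
Levels needed ≥ 3.01/71.5 µV = 42100. 2^16 = 65536 suffices, so N_min = 16.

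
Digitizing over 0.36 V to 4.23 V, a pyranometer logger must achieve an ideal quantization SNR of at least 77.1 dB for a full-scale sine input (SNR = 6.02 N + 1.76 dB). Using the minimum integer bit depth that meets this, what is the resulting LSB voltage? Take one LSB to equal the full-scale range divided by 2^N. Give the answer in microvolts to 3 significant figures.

Range = 4.23 − (0.36) = 3.87 V.
N ≥ (77.1 − 1.76)/6.02 = 12.515 → N_min = 13.
One LSB is 3.87 V / 8192 = 472 µV.

472 µV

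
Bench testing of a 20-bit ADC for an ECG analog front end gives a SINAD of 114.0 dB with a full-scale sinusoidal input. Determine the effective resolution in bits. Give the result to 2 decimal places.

ENOB = (114.0 − 1.76)/6.02 = 18.6445 bits.

18.64 bits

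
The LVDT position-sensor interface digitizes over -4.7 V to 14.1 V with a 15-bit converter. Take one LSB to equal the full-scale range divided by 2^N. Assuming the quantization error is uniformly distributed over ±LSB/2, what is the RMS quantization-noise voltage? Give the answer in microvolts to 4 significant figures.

Full-scale range = 14.1 V − (-4.7 V) = 18.8 V.
LSB = 18.8 V / 2^15 = 0.573730 mV.
σ_q = LSB/√12 = 0.573730 mV/3.4641 = 165.6 µV.

165.6 µV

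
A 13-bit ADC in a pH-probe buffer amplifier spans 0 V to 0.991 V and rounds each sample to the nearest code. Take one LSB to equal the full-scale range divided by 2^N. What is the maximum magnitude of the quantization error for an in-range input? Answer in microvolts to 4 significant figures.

Full-scale range = 0.991 V.
One LSB is 0.991 V / 8192 = 120.972 µV.
|e|_max = LSB/2 = 60.49 µV.

60.49 µV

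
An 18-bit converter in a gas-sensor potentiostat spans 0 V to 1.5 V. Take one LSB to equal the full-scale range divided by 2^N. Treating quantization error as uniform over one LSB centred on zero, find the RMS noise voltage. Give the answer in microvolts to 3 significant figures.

Span = 1.5 V.
LSB = 1.5 V / 2^18 = 5.7220 µV.
RMS of a uniform error over width LSB is LSB/√12 = 1.65 µV.

1.65 µV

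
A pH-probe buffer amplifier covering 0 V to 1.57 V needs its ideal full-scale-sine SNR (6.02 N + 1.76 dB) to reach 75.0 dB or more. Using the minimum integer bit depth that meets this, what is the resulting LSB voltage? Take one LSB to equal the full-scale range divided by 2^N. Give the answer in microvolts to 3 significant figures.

V_FS = 1.57 V.
Required N = ⌈(75.0 − 1.76)/6.02⌉ = ⌈12.166⌉ = 13.
LSB = 1.57 V / 2^13 = 192 µV.

192 µV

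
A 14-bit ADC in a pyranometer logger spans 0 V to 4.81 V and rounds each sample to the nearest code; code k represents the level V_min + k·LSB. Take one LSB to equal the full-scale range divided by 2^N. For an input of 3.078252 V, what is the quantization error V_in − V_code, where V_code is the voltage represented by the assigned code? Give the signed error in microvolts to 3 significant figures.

+75.1 µV

V_FS = 4.81 V. LSB = 4.81 V / 2^14 ≈ 293.6 µV.
(3.078252 − (0)) / LSB = 3.078252 × 16384/4.81 = 10485.2559. Nearest integer: k = 10485.
V_code = 0 + (10485/16384) × 4.81 = 3.0781768799 V.
Error = V_in − V_code = 3.078252 − (3.0781768799) = +75.1 µV.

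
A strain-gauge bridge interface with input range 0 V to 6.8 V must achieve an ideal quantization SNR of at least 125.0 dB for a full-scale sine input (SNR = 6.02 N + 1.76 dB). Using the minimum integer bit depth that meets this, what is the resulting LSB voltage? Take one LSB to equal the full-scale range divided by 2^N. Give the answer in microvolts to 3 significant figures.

3.24 µV

Range is 6.8 V.
6.02 N + 1.76 ≥ 125.0 gives N ≥ 20.472, so the minimum integer is 21.
One LSB is 6.8 V / 2097152 = 3.24 µV.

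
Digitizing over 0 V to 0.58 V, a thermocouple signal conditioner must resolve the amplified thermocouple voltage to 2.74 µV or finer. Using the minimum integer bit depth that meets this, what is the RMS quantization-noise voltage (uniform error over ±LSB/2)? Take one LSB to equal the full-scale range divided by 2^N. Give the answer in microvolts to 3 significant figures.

Span = 0.58 V.
Required number of levels: 0.58/2.74 µV = 211680; smallest N with 2^N ≥ that is 18.
LSB = 0.58 V / 2^18 = 2.2125 µV.
σ_q = LSB/√12 = 2.2125 µV/3.4641 = 0.639 µV.

0.639 µV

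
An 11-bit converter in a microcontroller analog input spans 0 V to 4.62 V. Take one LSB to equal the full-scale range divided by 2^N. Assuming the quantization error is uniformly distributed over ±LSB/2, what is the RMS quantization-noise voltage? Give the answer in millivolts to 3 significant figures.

0.651 mV

V_FS = 4.62 V.
One LSB is 4.62 V / 2048 = 2.2559 mV.
V_rms = LSB/√12 = 2.2559 mV / √12 = 0.651 mV.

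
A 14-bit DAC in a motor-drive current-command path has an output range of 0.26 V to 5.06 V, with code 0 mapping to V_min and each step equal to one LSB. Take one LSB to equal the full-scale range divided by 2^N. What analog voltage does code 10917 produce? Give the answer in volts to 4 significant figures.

3.458 V

Range = 5.06 − (0.26) = 4.8 V. LSB = 4.8 V / 2^14.
V_out = 0.26 + 10917 × (4.8/16384) V
      = 0.26 + 3.19834 = 3.45834 V.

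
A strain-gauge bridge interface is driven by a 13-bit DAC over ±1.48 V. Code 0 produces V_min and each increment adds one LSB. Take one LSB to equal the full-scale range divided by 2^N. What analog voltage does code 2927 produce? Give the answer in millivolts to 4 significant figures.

Span: 1.48 V − (-1.48 V) = 2.96 V. LSB = 2.96 V / 2^13.
V_out = -1.48 + 2927 × (2.96/8192) V
      = -1.48 + 1.05761 = -0.422393 V.

-422.4 mV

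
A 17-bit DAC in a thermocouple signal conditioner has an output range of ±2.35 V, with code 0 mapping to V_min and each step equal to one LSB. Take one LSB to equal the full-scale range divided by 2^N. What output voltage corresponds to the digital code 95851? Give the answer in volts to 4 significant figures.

Range = 2.35 − (-2.35) = 4.7 V. LSB = 4.7 V / 2^17.
Output = V_min + (95851/131072) × range = -2.35 + 0.731285 × 4.7 V
      = -2.35 V + 3.43704 V = 1.08704 V.

1.087 V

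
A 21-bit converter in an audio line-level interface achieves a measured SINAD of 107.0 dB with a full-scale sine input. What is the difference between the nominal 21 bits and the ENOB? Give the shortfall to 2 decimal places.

ENOB = (SINAD − 1.76)/6.02 = (107.0 − 1.76)/6.02 = 17.4817 bits.
Shortfall = 21 − 17.4817 = 3.5183 bits.

3.52 bits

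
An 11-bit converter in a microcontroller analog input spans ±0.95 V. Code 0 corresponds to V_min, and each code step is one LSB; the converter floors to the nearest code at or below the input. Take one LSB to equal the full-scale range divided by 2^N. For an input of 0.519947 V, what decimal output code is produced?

The full-scale span is 0.95 − (-0.95) = 1.9 V. LSB = 1.9 V / 2^11 ≈ 0.9277 mV.
V_in − V_min = 0.519947 − (-0.95) = 1.469947 V.
Divide by LSB: 1.469947 × 2048/1.9 = 1584.4481.
Truncating gives code 1584.

1584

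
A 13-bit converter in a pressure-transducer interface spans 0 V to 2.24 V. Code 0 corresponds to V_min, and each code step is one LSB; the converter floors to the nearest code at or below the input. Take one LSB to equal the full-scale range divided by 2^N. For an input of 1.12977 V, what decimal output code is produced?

4131

V_FS = 2.24 V. LSB = 2.24 V / 2^13 ≈ 273.4 µV.
V_in − V_min = 1.12977 − (0) = 1.12977 V.
Divide by LSB: 1.12977 × 8192/2.24 = 4131.7303.
Truncating gives code 4131.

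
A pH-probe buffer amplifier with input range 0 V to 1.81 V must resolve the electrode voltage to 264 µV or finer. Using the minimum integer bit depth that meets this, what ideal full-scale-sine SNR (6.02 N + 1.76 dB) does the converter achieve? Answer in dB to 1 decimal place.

80.0 dB

Full-scale range = 1.81 V.
Need 2^N ≥ 1.81 V / 264 µV = 6856 → N_min = 13.
6.02(13) + 1.76 = 80.02 dB.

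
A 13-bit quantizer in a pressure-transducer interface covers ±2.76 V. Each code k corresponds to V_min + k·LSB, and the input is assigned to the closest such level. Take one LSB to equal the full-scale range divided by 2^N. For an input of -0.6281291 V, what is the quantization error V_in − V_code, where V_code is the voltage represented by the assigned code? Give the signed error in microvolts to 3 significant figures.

Range = 2.76 − (-2.76) = 5.52 V. LSB = 5.52 V / 2^13 ≈ 0.6738 mV.
(-0.6281291 − (-2.76)) / LSB = 2.1318709 × 8192/5.52 = 3163.8200. Nearest integer: k = 3164.
V_code = -2.76 + (3164/8192) × 5.52 = -0.6280078125 V.
V_in − V_code = -0.6281291 − (-0.6280078125) = −121 µV.

−121 µV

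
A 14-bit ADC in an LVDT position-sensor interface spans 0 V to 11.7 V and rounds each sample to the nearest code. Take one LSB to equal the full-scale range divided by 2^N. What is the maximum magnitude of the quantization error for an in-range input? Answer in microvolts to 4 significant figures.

357.1 µV

V_FS = 11.7 V.
LSB = 11.7 V ÷ 2^14 = 11.7/16384 V = 0.714111 mV.
Worst-case error for round-to-nearest is half an LSB: 357.1 µV.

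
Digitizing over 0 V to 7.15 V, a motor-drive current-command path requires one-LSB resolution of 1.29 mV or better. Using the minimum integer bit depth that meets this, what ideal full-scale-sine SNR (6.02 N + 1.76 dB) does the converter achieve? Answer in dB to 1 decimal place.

Full-scale range = 7.15 V.
Need 2^N ≥ 7.15 V / 1.29 mV = 5543 → N_min = 13.
6.02(13) + 1.76 = 80.02 dB.

80.0 dB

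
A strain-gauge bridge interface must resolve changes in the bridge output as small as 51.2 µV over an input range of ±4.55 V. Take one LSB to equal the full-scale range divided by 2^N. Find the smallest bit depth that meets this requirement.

Full-scale range = 4.55 V − (-4.55 V) = 9.1 V.
Need 2^N ≥ 9.1 V / 51.2 µV = 177700 → N_min = 18.

18 bits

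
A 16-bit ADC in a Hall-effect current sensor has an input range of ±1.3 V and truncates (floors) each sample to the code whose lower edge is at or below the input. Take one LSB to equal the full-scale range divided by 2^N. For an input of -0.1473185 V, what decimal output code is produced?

29054

The full-scale span is 1.3 − (-1.3) = 2.6 V. LSB = 2.6 V / 2^16 ≈ 39.67 µV.
V_in − V_min = -0.1473185 − (-1.3) = 1.1526815 V.
Divide by LSB: 1.1526815 × 65536/2.6 = 29054.6672.
Truncating gives code 29054.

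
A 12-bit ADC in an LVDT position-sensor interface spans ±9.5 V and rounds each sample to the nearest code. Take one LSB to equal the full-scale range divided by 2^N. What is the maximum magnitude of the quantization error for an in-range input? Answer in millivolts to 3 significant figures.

Range = 9.5 − (-9.5) = 19 V.
LSB = 19 V / 2^12 = 4.6387 mV.
Worst-case error for round-to-nearest is half an LSB: 2.32 mV.

2.32 mV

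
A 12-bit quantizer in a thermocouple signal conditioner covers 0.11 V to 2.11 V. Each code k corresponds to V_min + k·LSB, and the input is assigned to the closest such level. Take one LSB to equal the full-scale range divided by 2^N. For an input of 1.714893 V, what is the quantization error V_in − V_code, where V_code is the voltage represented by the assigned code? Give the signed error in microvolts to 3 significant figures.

−87.5 µV

The full-scale span is 2.11 − (0.11) = 2 V. LSB = 2 V / 2^12 ≈ 488.3 µV.
Position in LSBs: (1.714893 − (0.11)) × 4096/2 = 3286.8209; rounding gives k = 3287.
Reconstructed level: 0.11 + 3287 × 2/4096 V = 1.714980469 V.
Error = V_in − V_code = 1.714893 − (1.714980469) = −87.5 µV.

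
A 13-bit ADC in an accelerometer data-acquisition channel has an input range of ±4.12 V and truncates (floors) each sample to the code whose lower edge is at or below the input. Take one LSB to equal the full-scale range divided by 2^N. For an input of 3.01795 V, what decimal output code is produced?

Full-scale range = 4.12 V − (-4.12 V) = 8.24 V. LSB = 8.24 V / 2^13 ≈ 1.006 mV.
(V_in − V_min) × 2^13/range = (3.01795 − (-4.12)) × 8192/8.24 = 7096.370.
Floor → code = 7096.

7096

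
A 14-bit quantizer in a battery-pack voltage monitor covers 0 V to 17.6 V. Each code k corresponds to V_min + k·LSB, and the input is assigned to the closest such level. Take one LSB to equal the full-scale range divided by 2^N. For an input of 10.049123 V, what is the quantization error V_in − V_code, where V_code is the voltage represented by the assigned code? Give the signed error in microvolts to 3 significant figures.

−193 µV

Span = 17.6 V. LSB = 17.6 V / 2^14 ≈ 1.074 mV.
(10.049123 − (0)) / LSB = 10.049123 × 16384/17.6 = 9354.8200. Nearest integer: k = 9355.
Reconstructed level: 0 + 9355 × 17.6/16384 V = 10.049316406 V.
V_in − V_code = 10.049123 − (10.049316406) = −193 µV.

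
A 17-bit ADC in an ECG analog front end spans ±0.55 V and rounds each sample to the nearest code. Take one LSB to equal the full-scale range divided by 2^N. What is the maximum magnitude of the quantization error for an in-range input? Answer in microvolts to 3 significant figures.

4.20 µV

The full-scale span is 0.55 − (-0.55) = 1.1 V.
LSB = 1.1 V ÷ 2^17 = 1.1/131072 V = 8.3923 µV.
|e|_max = LSB/2 = 4.20 µV.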